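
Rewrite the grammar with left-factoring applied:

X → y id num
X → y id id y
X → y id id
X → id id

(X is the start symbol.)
Left-factoring transforms A → αβ₁ | αβ₂ into A → αA' and A' → β₁ | β₂
(α is the longest common prefix among the alternatives). Repeat until
no nonterminal has two alternatives with a common prefix.

Round 1: X has alternatives sharing prefix 'y id'. Introduce X': X → y id X'
  Add: X' → num
  Add: X' → id y
  Add: X' → id

Round 2: X' has alternatives sharing prefix 'id'. Introduce X'': X' → id X''
  Add: X'' → y
  Add: X'' → ε

No remaining common prefixes — done.

Resulting grammar:
X → y id X'
X' → num
X' → id X''
X'' → y
X'' → ε
X → id id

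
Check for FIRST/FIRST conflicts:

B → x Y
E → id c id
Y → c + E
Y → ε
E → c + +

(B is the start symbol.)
Productions for E:
  E → id c id: FIRST = { 'id' }
  E → c + +: FIRST = { 'c' }
Productions for Y:
  Y → c + E: FIRST = { 'c' }
  Y → ε: FIRST = { ε }
B has only one production, so no FIRST/FIRST conflict is possible there.

All alternatives of each non-terminal have pairwise disjoint FIRST sets.

Answer: No FIRST/FIRST conflicts.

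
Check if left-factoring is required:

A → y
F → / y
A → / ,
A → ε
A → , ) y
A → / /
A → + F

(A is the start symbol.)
Left-factoring is needed when two productions for the same non-terminal
share a common prefix on the right-hand side.

Productions for A:
  A → y
  A → / ,
  A → ε
  A → , ) y
  A → / /
  A → + F

Found common prefix '/' in productions for A

Answer: Yes, A has productions with common prefix '/'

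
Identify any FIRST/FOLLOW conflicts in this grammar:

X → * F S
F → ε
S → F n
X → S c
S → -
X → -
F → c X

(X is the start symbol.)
A FIRST/FOLLOW conflict occurs when a non-terminal N has a nullable alternative N → β (β ⇒* ε) and another alternative N → α with FIRST(α) ∩ FOLLOW(N) ≠ ∅: on such a lookahead the parser cannot decide between expanding α and letting N vanish via β.

Nullable non-terminals: F.

F: nullable alternative(s) F → ε; FOLLOW(F) = { '-', 'c', 'n' }
  F → ε: FIRST \ {ε} = { } — this is the only nullable alternative, skip
  F → c X: FIRST \ {ε} = { 'c' } — overlaps FOLLOW(F) on { 'c' }: CONFLICT

S, X have no nullable alternative, so no FIRST/FOLLOW check is needed there.

So the grammar has 1 FIRST/FOLLOW conflict (marked CONFLICT above).

Answer: Yes. F → c X with FOLLOW(F) on { 'c' }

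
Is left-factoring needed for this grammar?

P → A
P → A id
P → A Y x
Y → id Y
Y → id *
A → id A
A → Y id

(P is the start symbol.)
Yes, P has productions with common prefix 'A'; Y has productions with common prefix 'id'

Left-factoring is needed when two productions for the same non-terminal
share a common prefix on the right-hand side.

Productions for P:
  P → A
  P → A id
  P → A Y x
Productions for Y:
  Y → id Y
  Y → id *
Productions for A:
  A → id A
  A → Y id

Found common prefix 'A' in productions for P
Found common prefix 'id' in productions for Y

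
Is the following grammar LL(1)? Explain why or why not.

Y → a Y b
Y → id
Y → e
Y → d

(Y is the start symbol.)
Yes, the grammar is LL(1).

For Y:
  PREDICT(Y → a Y b) = { 'a' }
  PREDICT(Y → id) = { 'id' }
  PREDICT(Y → e) = { 'e' }
  PREDICT(Y → d) = { 'd' }

All predict sets are disjoint. The grammar IS LL(1).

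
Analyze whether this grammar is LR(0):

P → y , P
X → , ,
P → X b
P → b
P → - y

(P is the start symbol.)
Yes, the grammar is LR(0)

A grammar is LR(0) if no state in the canonical LR(0) collection has:
  - both a shift item (dot before a terminal) and a complete item (shift-reduce conflict), or
  - two or more complete items (reduce-reduce conflict; the accept item [P' → P .] counts as a complete item here).

Augment with P' → P and build the canonical LR(0) collection (I0 = CLOSURE({[P' → . P]}), then GOTO on every symbol after a dot until no new states appear). It has 12 states:
  I0: { [P → . - y], [P → . X b], [P → . b], [P → . y , P], [P' → . P], [X → . , ,] }  — shift
  I1: { [X → , . ,] }  — shift
  I2: { [P → - . y] }  — shift
  I3: { [P' → P .] }  — accept
  I4: { [P → X . b] }  — shift
  I5: { [P → b .] }  — reduce
  I6: { [P → y . , P] }  — shift
  I7: { [P → . - y], [P → . X b], [P → . b], [P → . y , P], [P → y , . P], [X → . , ,] }  — shift
  I8: { [P → y , P .] }  — reduce
  I9: { [P → X b .] }  — reduce
  I10: { [P → - y .] }  — reduce
  I11: { [X → , , .] }  — reduce

Every state is either a pure shift/goto state or contains exactly one complete item and nothing to shift — no conflicts. The grammar is LR(0).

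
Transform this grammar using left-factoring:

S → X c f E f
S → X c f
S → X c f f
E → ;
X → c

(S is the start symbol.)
S → X c f S'
S' → E f
S' → ε
S' → f
E → ;
X → c

Left-factoring transforms A → αβ₁ | αβ₂ into A → αA' and A' → β₁ | β₂
(α is the longest common prefix among the alternatives). Repeat until
no nonterminal has two alternatives with a common prefix.

Round 1: S has alternatives sharing prefix 'X c f'. Introduce S': S → X c f S'
  Add: S' → E f
  Add: S' → ε
  Add: S' → f

No remaining common prefixes — done.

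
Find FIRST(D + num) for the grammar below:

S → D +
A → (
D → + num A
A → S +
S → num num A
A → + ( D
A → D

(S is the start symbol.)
{ '+' }

FIRST sets of the non-terminals involved (from the grammar, by fixed-point iteration):
  FIRST(D) = { '+' }

To compute FIRST(D + num), process the symbols left to right:
Symbol D is a non-terminal. Add FIRST(D) \ {ε} = { '+' }
D is not nullable (ε ∉ FIRST(D)), so stop here.
FIRST(D + num) = { '+' }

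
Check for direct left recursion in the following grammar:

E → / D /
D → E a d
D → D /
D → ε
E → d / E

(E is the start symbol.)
E → / D /: starts with '/'
D → E a d: starts with E
D → D /: LEFT RECURSIVE (starts with D)
D → ε: starts with ε
E → d / E: starts with d

The grammar has direct left recursion on: D.

Answer: Yes, D is left-recursive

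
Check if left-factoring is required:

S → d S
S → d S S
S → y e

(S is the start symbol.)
Yes, S has productions with common prefix 'd S'

Left-factoring is needed when two productions for the same non-terminal
share a common prefix on the right-hand side.

Productions for S:
  S → d S
  S → d S S
  S → y e

Found common prefix 'd S' in productions for S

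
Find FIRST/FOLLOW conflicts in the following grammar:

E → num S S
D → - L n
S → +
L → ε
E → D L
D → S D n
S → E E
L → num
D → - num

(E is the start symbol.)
Nullable non-terminals: L.

L: nullable alternative(s) L → ε; FOLLOW(L) = { $, '+', '-', 'n', 'num' }
  L → ε: FIRST \ {ε} = { } — this is the only nullable alternative, skip
  L → num: FIRST \ {ε} = { 'num' } — overlaps FOLLOW(L) on { 'num' }: CONFLICT

D, E, S have no nullable alternative, so no FIRST/FOLLOW check is needed there.

So the grammar has 1 FIRST/FOLLOW conflict (marked CONFLICT above).

Answer: Yes. L → num with FOLLOW(L) on { 'num' }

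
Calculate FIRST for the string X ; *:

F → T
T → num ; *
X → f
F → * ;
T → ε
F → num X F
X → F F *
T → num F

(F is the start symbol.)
FIRST sets of the non-terminals involved (from the grammar, by fixed-point iteration):
  FIRST(X) = { '*', 'f', 'num' }

To compute FIRST(X ; *), process the symbols left to right:
Symbol X is a non-terminal. Add FIRST(X) \ {ε} = { '*', 'f', 'num' }
X is not nullable (ε ∉ FIRST(X)), so stop here.
FIRST(X ; *) = { '*', 'f', 'num' }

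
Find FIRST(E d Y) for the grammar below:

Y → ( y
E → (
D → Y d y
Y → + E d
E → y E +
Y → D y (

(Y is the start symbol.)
FIRST sets of the non-terminals involved (from the grammar, by fixed-point iteration):
  FIRST(E) = { '(', 'y' }

To compute FIRST(E d Y), process the symbols left to right:
Symbol E is a non-terminal. Add FIRST(E) \ {ε} = { '(', 'y' }
E is not nullable (ε ∉ FIRST(E)), so stop here.
FIRST(E d Y) = { '(', 'y' }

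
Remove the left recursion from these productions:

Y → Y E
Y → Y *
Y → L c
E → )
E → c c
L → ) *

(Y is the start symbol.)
Y is directly left-recursive. The standard transformation for
  A → A α₁ | ... | A α_m | β₁ | ... | β_n
is
  A  → β₁ A' | ... | β_n A'
  A' → α₁ A' | ... | α_m A' | ε

Y → L c becomes Y → L c Y'
Y → Y E becomes Y' → E Y'
Y → Y * becomes Y' → * Y'
Add Y' → ε

Productions for other non-terminals are unchanged:
  E → )
  E → c c
  L → ) *

Resulting grammar:
Y → L c Y'
Y' → E Y'
Y' → * Y'
Y' → ε
E → )
E → c c
L → ) *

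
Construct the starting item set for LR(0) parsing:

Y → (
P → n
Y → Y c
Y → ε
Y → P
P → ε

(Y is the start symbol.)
{ [P → . n], [P → .], [Y → . (], [Y → . P], [Y → . Y c], [Y → .], [Y' → . Y] }

First, augment the grammar with Y' → Y
I₀ = CLOSURE({ [Y' → . Y] }):
  [Y' → . Y] has the dot before Y: add [Y → . (], [Y → . Y c], [Y → .], [Y → . P]
  [Y → . P] has the dot before P: add [P → . n], [P → .]
No further items can be added.

I₀ = { [P → . n], [P → .], [Y → . (], [Y → . P], [Y → . Y c], [Y → .], [Y' → . Y] }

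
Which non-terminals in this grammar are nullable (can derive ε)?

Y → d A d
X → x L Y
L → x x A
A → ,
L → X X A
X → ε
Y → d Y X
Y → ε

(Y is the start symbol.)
ε-productions: X → ε, Y → ε
So X, Y are immediately nullable.
No further non-terminal can be added: every production for the remaining non-terminals contains a terminal or a non-nullable non-terminal.
Nullable = { 'X', 'Y' }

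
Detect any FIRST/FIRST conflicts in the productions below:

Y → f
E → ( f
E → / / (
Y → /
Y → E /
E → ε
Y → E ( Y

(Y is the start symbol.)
FIRST sets of the non-terminals at (or reachable through a nullable prefix from) the front of some alternative:
  FIRST(E) = { '(', '/', ε }

Productions for Y:
  Y → f: FIRST = { 'f' }
  Y → /: FIRST = { '/' }
  Y → E /: FIRST = { '(', '/' }
  Y → E ( Y: FIRST = { '(', '/' }
Productions for E:
  E → ( f: FIRST = { '(' }
  E → / / (: FIRST = { '/' }
  E → ε: FIRST = { ε }

Conflict for Y: Y → / and Y → E /
  Overlap: { '/' }
Conflict for Y: Y → / and Y → E ( Y
  Overlap: { '/' }
Conflict for Y: Y → E / and Y → E ( Y
  Overlap: { '(', '/' }

Answer: Yes. Y → '/' / Y → E '/' on { '/' }; Y → '/' / Y → E '(' Y on { '/' }; Y → E '/' / Y → E '(' Y on { '(', '/' }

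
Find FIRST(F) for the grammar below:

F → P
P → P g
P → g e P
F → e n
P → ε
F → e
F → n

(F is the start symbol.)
FIRST sets of the other non-terminals involved (by the same procedure, iterated to a fixed point):
  FIRST(P) = { 'g', ε }

From F → P:
  - P is a non-terminal: add FIRST(P) \ {ε} = { 'g' }
    P is nullable and nothing follows, so the whole right-hand side can vanish: ε ∈ FIRST(F)
From F → e n:
  - e is a terminal: add 'e' and stop
From F → e:
  - e is a terminal: add 'e' and stop
From F → n:
  - n is a terminal: add 'n' and stop

Collecting: FIRST(F) = { 'e', 'g', 'n', ε }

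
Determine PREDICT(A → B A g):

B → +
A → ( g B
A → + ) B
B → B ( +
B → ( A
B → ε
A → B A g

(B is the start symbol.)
{ '(', '+' }

PREDICT(A → B A g) = (FIRST(RHS) \ {ε}) ∪ (FOLLOW(A) if ε ∈ FIRST(RHS), i.e. RHS ⇒* ε)
FIRST(B) = { '(', '+', ε }
FIRST(A) = { '(', '+' }
FIRST(B A g) = { '(', '+' }
ε ∉ FIRST(B A g), so FOLLOW(A) is not added.
PREDICT(A → B A g) = { '(', '+' }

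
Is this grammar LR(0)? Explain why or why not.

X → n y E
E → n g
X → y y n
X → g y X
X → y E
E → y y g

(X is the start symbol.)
Augment with X' → X and build the canonical LR(0) collection (I0 = CLOSURE({[X' → . X]}), then GOTO on every symbol after a dot until no new states appear). It has 17 states:
  I0: { [X → . g y X], [X → . n y E], [X → . y E], [X → . y y n], [X' → . X] }  — shift
  I1: { [X' → X .] }  — accept
  I2: { [X → g . y X] }  — shift
  I3: { [X → n . y E] }  — shift
  I4: { [E → . n g], [E → . y y g], [X → y . E], [X → y . y n] }  — shift
  I5: { [X → y E .] }  — reduce
  I6: { [E → n . g] }  — shift
  I7: { [E → y . y g], [X → y y . n] }  — shift
  I8: { [X → y y n .] }  — reduce
  I9: { [E → y y . g] }  — shift
  I10: { [E → y y g .] }  — reduce
  I11: { [E → n g .] }  — reduce
  I12: { [E → . n g], [E → . y y g], [X → n y . E] }  — shift
  I13: { [X → n y E .] }  — reduce
  I14: { [E → y . y g] }  — shift
  I15: { [X → . g y X], [X → . n y E], [X → . y E], [X → . y y n], [X → g y . X] }  — shift
  I16: { [X → g y X .] }  — reduce

Every state is either a pure shift/goto state or contains exactly one complete item and nothing to shift — no conflicts. The grammar is LR(0).

Answer: Yes, the grammar is LR(0)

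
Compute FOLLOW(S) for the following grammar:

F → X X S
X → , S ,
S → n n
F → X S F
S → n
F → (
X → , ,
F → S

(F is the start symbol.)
{ $, '(', ',', 'n' }

To compute FOLLOW(S), find every occurrence of S on a right-hand side N → α S β: add FIRST(β) \ {ε}, and if β is empty or nullable also add FOLLOW(N). Iterate to a fixed point.

In F → X X S: S is at the end, add FOLLOW(F)
In X → , S ,: S is followed by ',', add FIRST(',') \ {ε} = { ',' }
In F → X S F: S is followed by F, add FIRST(F) \ {ε} = { '(', ',', 'n' }
In F → S: S is at the end, add FOLLOW(F)

The FOLLOW sets referred to above (computed the same way, to a fixed point):
  FOLLOW(F) = { $ }

Taking the union: FOLLOW(S) = { $, '(', ',', 'n' }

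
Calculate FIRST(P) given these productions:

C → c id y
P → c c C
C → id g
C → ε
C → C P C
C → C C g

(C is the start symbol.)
{ 'c' }

From P → c c C:
  - c is a terminal: add 'c' and stop

Collecting: FIRST(P) = { 'c' }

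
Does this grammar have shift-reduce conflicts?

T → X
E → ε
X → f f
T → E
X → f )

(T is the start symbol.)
Yes — I0: [E → .] vs [X → . f )]

A shift-reduce conflict occurs when an LR(0) state has both:
  - a complete (reduce) item [A → α .] (dot at the end), and
  - a shift item [B → β . c γ] (dot before a terminal).

Augment with T' → T and build the canonical LR(0) collection (I0 = CLOSURE({[T' → . T]}), then GOTO on every symbol after a dot until no new states appear). It has 7 states:
  I0: { [E → .], [T → . E], [T → . X], [T' → . T], [X → . f )], [X → . f f] }  — shift, reduce
  I1: { [T → E .] }  — reduce
  I2: { [T' → T .] }  — accept
  I3: { [T → X .] }  — reduce
  I4: { [X → f . )], [X → f . f] }  — shift
  I5: { [X → f ) .] }  — reduce
  I6: { [X → f f .] }  — reduce

I0 contains reduce item [E → .] and shift items [X → . f )], [X → . f f] — shift-reduce conflict.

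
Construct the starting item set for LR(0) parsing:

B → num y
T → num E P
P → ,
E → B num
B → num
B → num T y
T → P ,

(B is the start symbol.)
{ [B → . num T y], [B → . num y], [B → . num], [B' → . B] }

First, augment the grammar with B' → B
I₀ = CLOSURE({ [B' → . B] }):
  [B' → . B] has the dot before B: add [B → . num y], [B → . num], [B → . num T y]
No further items can be added.

I₀ = { [B → . num T y], [B → . num y], [B → . num], [B' → . B] }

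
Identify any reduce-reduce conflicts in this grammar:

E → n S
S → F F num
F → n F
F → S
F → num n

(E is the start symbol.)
Yes — I4: [E → n S .] vs [F → S .]

A reduce-reduce conflict occurs when an LR(0) state has two complete items [A → α .] and [B → β .] — both call for a reduction, and with no lookahead the parser cannot choose between them.

Augment with E' → E and build the canonical LR(0) collection (I0 = CLOSURE({[E' → . E]}), then GOTO on every symbol after a dot until no new states appear). It has 12 states:
  I0: { [E → . n S], [E' → . E] }  — shift
  I1: { [E' → E .] }  — accept
  I2: { [E → n . S], [F → . S], [F → . n F], [F → . num n], [S → . F F num] }  — shift
  I3: { [F → . S], [F → . n F], [F → . num n], [S → . F F num], [S → F . F num] }  — shift
  I4: { [E → n S .], [F → S .] }  — 2 reduces
  I5: { [F → . S], [F → . n F], [F → . num n], [F → n . F], [S → . F F num] }  — shift
  I6: { [F → num . n] }  — shift
  I7: { [F → num n .] }  — reduce
  I8: { [F → . S], [F → . n F], [F → . num n], [F → n F .], [S → . F F num], [S → F . F num] }  — shift, reduce
  I9: { [F → S .] }  — reduce
  I10: { [F → . S], [F → . n F], [F → . num n], [S → . F F num], [S → F . F num], [S → F F . num] }  — shift
  I11: { [F → num . n], [S → F F num .] }  — shift, reduce

I4 contains complete items [E → n S .], [F → S .] — reduce-reduce conflict.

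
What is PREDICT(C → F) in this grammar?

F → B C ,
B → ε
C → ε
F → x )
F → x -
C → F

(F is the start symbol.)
PREDICT(C → F) = (FIRST(RHS) \ {ε}) ∪ (FOLLOW(C) if ε ∈ FIRST(RHS), i.e. RHS ⇒* ε)
FIRST(F) = { ',', 'x' }
FIRST(F) = { ',', 'x' }
ε ∉ FIRST(F), so FOLLOW(C) is not added.
PREDICT(C → F) = { ',', 'x' }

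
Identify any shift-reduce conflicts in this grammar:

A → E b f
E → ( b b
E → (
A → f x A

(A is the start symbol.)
A shift-reduce conflict occurs when an LR(0) state has both:
  - a complete (reduce) item [A → α .] (dot at the end), and
  - a shift item [B → β . c γ] (dot before a terminal).

Augment with A' → A and build the canonical LR(0) collection (I0 = CLOSURE({[A' → . A]}), then GOTO on every symbol after a dot until no new states appear). It has 11 states:
  I0: { [A → . E b f], [A → . f x A], [A' → . A], [E → . ( b b], [E → . (] }  — shift
  I1: { [E → ( . b b], [E → ( .] }  — shift, reduce
  I2: { [A' → A .] }  — accept
  I3: { [A → E . b f] }  — shift
  I4: { [A → f . x A] }  — shift
  I5: { [A → . E b f], [A → . f x A], [A → f x . A], [E → . ( b b], [E → . (] }  — shift
  I6: { [A → f x A .] }  — reduce
  I7: { [A → E b . f] }  — shift
  I8: { [A → E b f .] }  — reduce
  I9: { [E → ( b . b] }  — shift
  I10: { [E → ( b b .] }  — reduce

I1 contains reduce item [E → ( .] and shift item [E → ( . b b] — shift-reduce conflict.

Answer: Yes — I1: [E → ( .] vs [E → ( . b b]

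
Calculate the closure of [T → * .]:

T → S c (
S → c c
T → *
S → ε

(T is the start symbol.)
{ [T → * .] }

Start with: [T → * .]
The dot is at the end, so nothing is added.

CLOSURE = { [T → * .] }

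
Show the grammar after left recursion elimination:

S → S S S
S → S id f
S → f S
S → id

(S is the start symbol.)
S → f S S'
S → id S'
S' → S S S'
S' → id f S'
S' → ε

S is directly left-recursive. The standard transformation for
  A → A α₁ | ... | A α_m | β₁ | ... | β_n
is
  A  → β₁ A' | ... | β_n A'
  A' → α₁ A' | ... | α_m A' | ε

S → f S becomes S → f S S'
S → id becomes S → id S'
S → S S S becomes S' → S S S'
S → S id f becomes S' → id f S'
Add S' → ε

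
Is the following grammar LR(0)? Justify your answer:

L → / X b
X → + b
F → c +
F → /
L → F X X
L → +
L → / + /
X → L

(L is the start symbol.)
A grammar is LR(0) if no state in the canonical LR(0) collection has:
  - both a shift item (dot before a terminal) and a complete item (shift-reduce conflict), or
  - two or more complete items (reduce-reduce conflict; the accept item [L' → L .] counts as a complete item here).

Augment with L' → L and build the canonical LR(0) collection (I0 = CLOSURE({[L' → . L]}), then GOTO on every symbol after a dot until no new states appear). It has 16 states:
  I0: { [F → . /], [F → . c +], [L → . +], [L → . / + /], [L → . / X b], [L → . F X X], [L' → . L] }  — shift
  I1: { [L → + .] }  — reduce
  I2: { [F → . /], [F → . c +], [F → / .], [L → . +], [L → . / + /], [L → . / X b], [L → . F X X], [L → / . + /], [L → / . X b], [X → . + b], [X → . L] }  — shift, reduce
  I3: { [F → . /], [F → . c +], [L → . +], [L → . / + /], [L → . / X b], [L → . F X X], [L → F . X X], [X → . + b], [X → . L] }  — shift
  I4: { [L' → L .] }  — accept
  I5: { [F → c . +] }  — shift
  I6: { [F → c + .] }  — reduce
  I7: { [L → + .], [X → + . b] }  — shift, reduce
  I8: { [X → L .] }  — reduce
  I9: { [F → . /], [F → . c +], [L → . +], [L → . / + /], [L → . / X b], [L → . F X X], [L → F X . X], [X → . + b], [X → . L] }  — shift
  I10: { [L → F X X .] }  — reduce
  I11: { [X → + b .] }  — reduce
  I12: { [L → + .], [L → / + . /], [X → + . b] }  — shift, reduce
  I13: { [L → / X . b] }  — shift
  I14: { [L → / X b .] }  — reduce
  I15: { [L → / + / .] }  — reduce

Conflict in state I2:
  Shift-reduce conflict between [F → / .] and [F → . /]
So the grammar is NOT LR(0).

Answer: No. Shift-reduce conflict between [F → / .] and [F → . /]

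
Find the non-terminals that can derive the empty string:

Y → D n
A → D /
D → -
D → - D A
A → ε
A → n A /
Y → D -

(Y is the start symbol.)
A non-terminal is nullable if it can derive ε (the empty string): either it has an ε-production, or it has a production whose right-hand side consists entirely of nullable non-terminals.

ε-productions: A → ε
So A is immediately nullable.
No further non-terminal can be added: every production for the remaining non-terminals contains a terminal or a non-nullable non-terminal.
Nullable = { 'A' }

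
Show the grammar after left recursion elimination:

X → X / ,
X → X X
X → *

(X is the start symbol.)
X is directly left-recursive. The standard transformation for
  A → A α₁ | ... | A α_m | β₁ | ... | β_n
is
  A  → β₁ A' | ... | β_n A'
  A' → α₁ A' | ... | α_m A' | ε

X → * becomes X → * X'
X → X / , becomes X' → / , X'
X → X X becomes X' → X X'
Add X' → ε

Resulting grammar:
X → * X'
X' → / , X'
X' → X X'
X' → ε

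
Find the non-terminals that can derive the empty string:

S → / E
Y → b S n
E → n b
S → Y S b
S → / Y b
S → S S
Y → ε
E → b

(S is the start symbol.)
ε-productions: Y → ε
So Y is immediately nullable.
No further non-terminal can be added: every production for the remaining non-terminals contains a terminal or a non-nullable non-terminal.
Nullable = { 'Y' }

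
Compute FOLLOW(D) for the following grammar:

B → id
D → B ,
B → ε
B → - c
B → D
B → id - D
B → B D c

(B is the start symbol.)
To compute FOLLOW(D), find every occurrence of D on a right-hand side N → α D β: add FIRST(β) \ {ε}, and if β is empty or nullable also add FOLLOW(N). Iterate to a fixed point.

In B → D: D is at the end, add FOLLOW(B)
In B → id - D: D is at the end, add FOLLOW(B)
In B → B D c: D is followed by c, add FIRST(c) \ {ε} = { 'c' }

The FOLLOW sets referred to above (computed the same way, to a fixed point):
  FOLLOW(B) = { $, ',', '-', 'id' }

Taking the union: FOLLOW(D) = { $, ',', '-', 'c', 'id' }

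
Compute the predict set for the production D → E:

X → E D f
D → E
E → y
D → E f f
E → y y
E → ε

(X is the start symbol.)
{ 'f', 'y' }

PREDICT(D → E) = (FIRST(RHS) \ {ε}) ∪ (FOLLOW(D) if ε ∈ FIRST(RHS), i.e. RHS ⇒* ε)
FIRST(E) = { 'y', ε }
FIRST(E) = { 'y', ε }
ε ∈ FIRST(E) (the right-hand side is nullable), so add FOLLOW(D) = { 'f' }
PREDICT(D → E) = { 'f', 'y' }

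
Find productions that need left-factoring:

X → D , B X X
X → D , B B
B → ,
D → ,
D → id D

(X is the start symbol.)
Left-factoring is needed when two productions for the same non-terminal
share a common prefix on the right-hand side.

Productions for X:
  X → D , B X X
  X → D , B B
Productions for D:
  D → ,
  D → id D

Found common prefix 'D , B' in productions for X

Answer: Yes, X has productions with common prefix 'D , B'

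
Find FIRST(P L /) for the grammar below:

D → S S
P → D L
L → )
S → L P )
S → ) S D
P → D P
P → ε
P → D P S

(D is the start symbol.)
FIRST sets of the non-terminals involved (from the grammar, by fixed-point iteration):
  FIRST(P) = { ')', ε }
  FIRST(L) = { ')' }

To compute FIRST(P L /), process the symbols left to right:
Symbol P is a non-terminal. Add FIRST(P) \ {ε} = { ')' }
P is nullable (ε ∈ FIRST(P)), continue to the next symbol.
Symbol L is a non-terminal. Add FIRST(L) \ {ε} = { ')' }
L is not nullable (ε ∉ FIRST(L)), so stop here.
FIRST(P L /) = { ')' }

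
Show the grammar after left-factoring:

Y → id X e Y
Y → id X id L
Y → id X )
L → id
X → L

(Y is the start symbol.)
Y → id X Y'
Y' → e Y
Y' → id L
Y' → )
L → id
X → L

Left-factoring transforms A → αβ₁ | αβ₂ into A → αA' and A' → β₁ | β₂
(α is the longest common prefix among the alternatives). Repeat until
no nonterminal has two alternatives with a common prefix.

Round 1: Y has alternatives sharing prefix 'id X'. Introduce Y': Y → id X Y'
  Add: Y' → e Y
  Add: Y' → id L
  Add: Y' → )

No remaining common prefixes — done.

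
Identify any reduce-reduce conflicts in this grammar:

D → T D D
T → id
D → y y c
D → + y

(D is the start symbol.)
No reduce-reduce conflicts

Augment with D' → D and build the canonical LR(0) collection (I0 = CLOSURE({[D' → . D]}), then GOTO on every symbol after a dot until no new states appear). It has 11 states:
  I0: { [D → . + y], [D → . T D D], [D → . y y c], [D' → . D], [T → . id] }  — shift
  I1: { [D → + . y] }  — shift
  I2: { [D' → D .] }  — accept
  I3: { [D → . + y], [D → . T D D], [D → . y y c], [D → T . D D], [T → . id] }  — shift
  I4: { [T → id .] }  — reduce
  I5: { [D → y . y c] }  — shift
  I6: { [D → y y . c] }  — shift
  I7: { [D → y y c .] }  — reduce
  I8: { [D → . + y], [D → . T D D], [D → . y y c], [D → T D . D], [T → . id] }  — shift
  I9: { [D → T D D .] }  — reduce
  I10: { [D → + y .] }  — reduce

No state contains more than one complete item.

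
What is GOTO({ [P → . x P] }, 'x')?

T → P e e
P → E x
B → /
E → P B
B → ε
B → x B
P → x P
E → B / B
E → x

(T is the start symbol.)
GOTO(I, 'x') = CLOSURE({ [A → αX.β] : [A → α.Xβ] ∈ I, X = 'x' })

Items with dot before 'x', with the dot advanced:
  [P → . x P] → [P → x . P]
Closure of the advanced items:
  [P → x . P] has the dot before P: add [P → . E x], [P → . x P]
  [P → . E x] has the dot before E: add [E → . P B], [E → . B / B], [E → . x]
  [E → . B / B] has the dot before B: add [B → . /], [B → .], [B → . x B]

GOTO = { [B → . /], [B → . x B], [B → .], [E → . B / B], [E → . P B], [E → . x], [P → . E x], [P → . x P], [P → x . P] }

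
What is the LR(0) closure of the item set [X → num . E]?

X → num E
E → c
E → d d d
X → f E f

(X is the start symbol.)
To compute CLOSURE, for each item [A → α.Bβ] where B is a non-terminal, add [B → .γ] for all productions B → γ; repeat for the newly added items until nothing changes.

Start with: [X → num . E]
  [X → num . E] has the dot before E: add [E → . c], [E → . d d d]
No further items can be added.

CLOSURE = { [E → . c], [E → . d d d], [X → num . E] }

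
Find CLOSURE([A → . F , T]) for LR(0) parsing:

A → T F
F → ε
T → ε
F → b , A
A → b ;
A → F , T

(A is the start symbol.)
{ [A → . F , T], [F → . b , A], [F → .] }

To compute CLOSURE, for each item [A → α.Bβ] where B is a non-terminal, add [B → .γ] for all productions B → γ; repeat for the newly added items until nothing changes.

Start with: [A → . F , T]
  [A → . F , T] has the dot before F: add [F → .], [F → . b , A]
No further items can be added.

CLOSURE = { [A → . F , T], [F → . b , A], [F → .] }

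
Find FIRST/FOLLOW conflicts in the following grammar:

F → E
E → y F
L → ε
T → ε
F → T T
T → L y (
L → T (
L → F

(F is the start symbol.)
Nullable non-terminals: F, L, T.
FIRST sets used below: FIRST(E) = { 'y' }, FIRST(T) = { '(', 'y', ε }, FIRST(F) = { '(', 'y', ε }, FIRST(L) = { '(', 'y', ε }

F: nullable alternative(s) F → T T; FOLLOW(F) = { $, 'y' }
  F → E: FIRST \ {ε} = { 'y' } — overlaps FOLLOW(F) on { 'y' }: CONFLICT
  F → T T: FIRST \ {ε} = { '(', 'y' } — this is the only nullable alternative, skip

L: nullable alternative(s) L → ε, L → F; FOLLOW(L) = { 'y' }
  L → ε: FIRST \ {ε} = { } — disjoint from FOLLOW(L)
  L → T (: FIRST \ {ε} = { '(', 'y' } — overlaps FOLLOW(L) on { 'y' }: CONFLICT
  L → F: FIRST \ {ε} = { '(', 'y' } — overlaps FOLLOW(L) on { 'y' }: CONFLICT

T: nullable alternative(s) T → ε; FOLLOW(T) = { $, '(', 'y' }
  T → ε: FIRST \ {ε} = { } — this is the only nullable alternative, skip
  T → L y (: FIRST \ {ε} = { '(', 'y' } — overlaps FOLLOW(T) on { '(', 'y' }: CONFLICT

E has no nullable alternative, so no FIRST/FOLLOW check is needed there.

So the grammar has 4 FIRST/FOLLOW conflicts (marked CONFLICT above).

Answer: Yes. F → E with FOLLOW(F) on { 'y' }; L → T '(' with FOLLOW(L) on { 'y' }; L → F with FOLLOW(L) on { 'y' }; T → L y '(' with FOLLOW(T) on { '(', 'y' }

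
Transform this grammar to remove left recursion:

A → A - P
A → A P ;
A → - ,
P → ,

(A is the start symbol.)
A → - , A'
A' → - P A'
A' → P ; A'
A' → ε
P → ,

A is directly left-recursive. The standard transformation for
  A → A α₁ | ... | A α_m | β₁ | ... | β_n
is
  A  → β₁ A' | ... | β_n A'
  A' → α₁ A' | ... | α_m A' | ε

A → - , becomes A → - , A'
A → A - P becomes A' → - P A'
A → A P ; becomes A' → P ; A'
Add A' → ε

Productions for other non-terminals are unchanged:
  P → ,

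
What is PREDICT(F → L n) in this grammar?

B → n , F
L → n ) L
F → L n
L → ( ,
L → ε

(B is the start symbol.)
PREDICT(F → L n) = (FIRST(RHS) \ {ε}) ∪ (FOLLOW(F) if ε ∈ FIRST(RHS), i.e. RHS ⇒* ε)
FIRST(L) = { '(', 'n', ε }
FIRST(L n) = { '(', 'n' }
ε ∉ FIRST(L n), so FOLLOW(F) is not added.
PREDICT(F → L n) = { '(', 'n' }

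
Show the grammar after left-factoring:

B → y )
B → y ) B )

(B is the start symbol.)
Left-factoring transforms A → αβ₁ | αβ₂ into A → αA' and A' → β₁ | β₂
(α is the longest common prefix among the alternatives). Repeat until
no nonterminal has two alternatives with a common prefix.

Round 1: B has alternatives sharing prefix 'y )'. Introduce B': B → y ) B'
  Add: B' → ε
  Add: B' → B )

No remaining common prefixes — done.

Resulting grammar:
B → y ) B'
B' → ε
B' → B )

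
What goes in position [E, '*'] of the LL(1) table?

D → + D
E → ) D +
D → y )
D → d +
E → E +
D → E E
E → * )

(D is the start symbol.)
E → E +, E → * )

To find M[E, '*'], we find productions for E where '*' is in the predict set (PREDICT(N → α) = (FIRST(α) \ {ε}) ∪ (FOLLOW(N) if α ⇒* ε)).

Relevant sets:
  FIRST(E) = { ')', '*' }

E → ) D +: PREDICT = { ')' }
E → E +: PREDICT = { ')', '*' }
  '*' is in predict set, so this production goes in M[E, '*']
E → * ): PREDICT = { '*' }
  '*' is in predict set, so this production goes in M[E, '*']

M[E, '*'] = E → E +, E → * )  (a multiply-defined cell — the grammar is not LL(1))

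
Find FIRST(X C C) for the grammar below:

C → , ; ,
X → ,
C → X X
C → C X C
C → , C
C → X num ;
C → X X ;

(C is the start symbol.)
FIRST sets of the non-terminals involved (from the grammar, by fixed-point iteration):
  FIRST(X) = { ',' }

To compute FIRST(X C C), process the symbols left to right:
Symbol X is a non-terminal. Add FIRST(X) \ {ε} = { ',' }
X is not nullable (ε ∉ FIRST(X)), so stop here.
FIRST(X C C) = { ',' }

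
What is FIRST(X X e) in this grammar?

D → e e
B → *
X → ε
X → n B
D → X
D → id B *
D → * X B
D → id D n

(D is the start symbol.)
FIRST sets of the non-terminals involved (from the grammar, by fixed-point iteration):
  FIRST(X) = { 'n', ε }

To compute FIRST(X X e), process the symbols left to right:
Symbol X is a non-terminal. Add FIRST(X) \ {ε} = { 'n' }
X is nullable (ε ∈ FIRST(X)), continue to the next symbol.
Symbol X is a non-terminal. Add FIRST(X) \ {ε} = { 'n' }
X is nullable (ε ∈ FIRST(X)), continue to the next symbol.
Symbol e is a terminal. Add 'e' and stop.
FIRST(X X e) = { 'e', 'n' }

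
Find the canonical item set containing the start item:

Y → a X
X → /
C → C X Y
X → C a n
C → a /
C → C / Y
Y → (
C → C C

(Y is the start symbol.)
First, augment the grammar with Y' → Y
I₀ = CLOSURE({ [Y' → . Y] }):
  [Y' → . Y] has the dot before Y: add [Y → . a X], [Y → . (]
No further items can be added.

I₀ = { [Y → . (], [Y → . a X], [Y' → . Y] }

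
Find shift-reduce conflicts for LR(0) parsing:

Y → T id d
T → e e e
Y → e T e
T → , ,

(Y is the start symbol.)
Augment with Y' → Y and build the canonical LR(0) collection (I0 = CLOSURE({[Y' → . Y]}), then GOTO on every symbol after a dot until no new states appear). It has 13 states:
  I0: { [T → . , ,], [T → . e e e], [Y → . T id d], [Y → . e T e], [Y' → . Y] }  — shift
  I1: { [T → , . ,] }  — shift
  I2: { [Y → T . id d] }  — shift
  I3: { [Y' → Y .] }  — accept
  I4: { [T → . , ,], [T → . e e e], [T → e . e e], [Y → e . T e] }  — shift
  I5: { [Y → e T . e] }  — shift
  I6: { [T → e . e e], [T → e e . e] }  — shift
  I7: { [T → e e . e], [T → e e e .] }  — shift, reduce
  I8: { [T → e e e .] }  — reduce
  I9: { [Y → e T e .] }  — reduce
  I10: { [Y → T id . d] }  — shift
  I11: { [Y → T id d .] }  — reduce
  I12: { [T → , , .] }  — reduce

I7 contains reduce item [T → e e e .] and shift item [T → e e . e] — shift-reduce conflict.

Answer: Yes — I7: [T → e e e .] vs [T → e e . e]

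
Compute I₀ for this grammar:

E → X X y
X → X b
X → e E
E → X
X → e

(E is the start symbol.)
First, augment the grammar with E' → E
I₀ = CLOSURE({ [E' → . E] }):
  [E' → . E] has the dot before E: add [E → . X X y], [E → . X]
  [E → . X X y] has the dot before X: add [X → . X b], [X → . e E], [X → . e]
No further items can be added.

I₀ = { [E → . X X y], [E → . X], [E' → . E], [X → . X b], [X → . e E], [X → . e] }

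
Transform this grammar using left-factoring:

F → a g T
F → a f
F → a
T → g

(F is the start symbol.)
Left-factoring transforms A → αβ₁ | αβ₂ into A → αA' and A' → β₁ | β₂
(α is the longest common prefix among the alternatives). Repeat until
no nonterminal has two alternatives with a common prefix.

Round 1: F has alternatives sharing prefix 'a'. Introduce F': F → a F'
  Add: F' → g T
  Add: F' → f
  Add: F' → ε

No remaining common prefixes — done.

Resulting grammar:
F → a F'
F' → g T
F' → f
F' → ε
T → g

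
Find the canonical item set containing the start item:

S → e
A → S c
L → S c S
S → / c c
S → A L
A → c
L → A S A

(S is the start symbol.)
{ [A → . S c], [A → . c], [S → . / c c], [S → . A L], [S → . e], [S' → . S] }

First, augment the grammar with S' → S
I₀ = CLOSURE({ [S' → . S] }):
  [S' → . S] has the dot before S: add [S → . e], [S → . / c c], [S → . A L]
  [S → . A L] has the dot before A: add [A → . S c], [A → . c]
No further items can be added.

I₀ = { [A → . S c], [A → . c], [S → . / c c], [S → . A L], [S → . e], [S' → . S] }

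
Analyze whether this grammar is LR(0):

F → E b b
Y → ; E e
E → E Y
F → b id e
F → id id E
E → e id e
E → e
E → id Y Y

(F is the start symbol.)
A grammar is LR(0) if no state in the canonical LR(0) collection has:
  - both a shift item (dot before a terminal) and a complete item (shift-reduce conflict), or
  - two or more complete items (reduce-reduce conflict; the accept item [F' → F .] counts as a complete item here).

Augment with F' → F and build the canonical LR(0) collection (I0 = CLOSURE({[F' → . F]}), then GOTO on every symbol after a dot until no new states appear). It has 21 states:
  I0: { [E → . E Y], [E → . e id e], [E → . e], [E → . id Y Y], [F → . E b b], [F → . b id e], [F → . id id E], [F' → . F] }  — shift
  I1: { [E → E . Y], [F → E . b b], [Y → . ; E e] }  — shift
  I2: { [F' → F .] }  — accept
  I3: { [F → b . id e] }  — shift
  I4: { [E → e . id e], [E → e .] }  — shift, reduce
  I5: { [E → id . Y Y], [F → id . id E], [Y → . ; E e] }  — shift
  I6: { [E → . E Y], [E → . e id e], [E → . e], [E → . id Y Y], [Y → ; . E e] }  — shift
  I7: { [E → id Y . Y], [Y → . ; E e] }  — shift
  I8: { [E → . E Y], [E → . e id e], [E → . e], [E → . id Y Y], [F → id id . E] }  — shift
  I9: { [E → E . Y], [F → id id E .], [Y → . ; E e] }  — shift, reduce
  I10: { [E → id . Y Y], [Y → . ; E e] }  — shift
  I11: { [E → E Y .] }  — reduce
  I12: { [E → id Y Y .] }  — reduce
  I13: { [E → E . Y], [Y → . ; E e], [Y → ; E . e] }  — shift
  I14: { [Y → ; E e .] }  — reduce
  I15: { [E → e id . e] }  — shift
  I16: { [E → e id e .] }  — reduce
  I17: { [F → b id . e] }  — shift
  I18: { [F → b id e .] }  — reduce
  I19: { [F → E b . b] }  — shift
  I20: { [F → E b b .] }  — reduce

Conflict in state I4:
  Shift-reduce conflict between [E → e .] and [E → e . id e]
So the grammar is NOT LR(0).

Answer: No. Shift-reduce conflict between [E → e .] and [E → e . id e]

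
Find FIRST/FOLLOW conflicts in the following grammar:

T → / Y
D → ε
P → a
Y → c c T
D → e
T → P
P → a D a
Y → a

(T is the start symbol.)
Nullable non-terminals: D.

D: nullable alternative(s) D → ε; FOLLOW(D) = { 'a' }
  D → ε: FIRST \ {ε} = { } — this is the only nullable alternative, skip
  D → e: FIRST \ {ε} = { 'e' } — disjoint from FOLLOW(D)

P, T, Y have no nullable alternative, so no FIRST/FOLLOW check is needed there.

No FIRST/FOLLOW conflicts found.

Answer: No FIRST/FOLLOW conflicts.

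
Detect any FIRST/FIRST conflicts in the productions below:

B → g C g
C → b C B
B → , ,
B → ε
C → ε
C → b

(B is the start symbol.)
A FIRST/FIRST conflict occurs when two productions N → α and N → β for the same non-terminal have FIRST(α) ∩ FIRST(β) ≠ ∅ (with ε ∈ FIRST of a nullable right-hand side, so two nullable alternatives also conflict).

Productions for B:
  B → g C g: FIRST = { 'g' }
  B → , ,: FIRST = { ',' }
  B → ε: FIRST = { ε }
Productions for C:
  C → b C B: FIRST = { 'b' }
  C → ε: FIRST = { ε }
  C → b: FIRST = { 'b' }

Conflict for C: C → b C B and C → b
  Overlap: { 'b' }

Answer: Yes. C → b C B / C → b on { 'b' }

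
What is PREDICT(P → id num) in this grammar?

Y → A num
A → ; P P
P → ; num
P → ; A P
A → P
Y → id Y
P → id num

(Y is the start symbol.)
PREDICT(P → id num) = (FIRST(RHS) \ {ε}) ∪ (FOLLOW(P) if ε ∈ FIRST(RHS), i.e. RHS ⇒* ε)
FIRST(id num) = { 'id' }
ε ∉ FIRST(id num), so FOLLOW(P) is not added.
PREDICT(P → id num) = { 'id' }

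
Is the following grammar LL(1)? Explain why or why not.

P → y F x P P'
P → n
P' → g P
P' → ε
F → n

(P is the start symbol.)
A grammar is LL(1) if for each non-terminal N with multiple productions, the predict sets of those productions are pairwise disjoint, where PREDICT(N → α) = (FIRST(α) \ {ε}) ∪ (FOLLOW(N) if α ⇒* ε).

Relevant sets:
  FOLLOW(P') = { $, 'g' }

For P:
  PREDICT(P → y F x P P') = { 'y' }
  PREDICT(P → n) = { 'n' }
For P':
  PREDICT(P' → g P) = { 'g' }
  PREDICT(P' → ε) = { $, 'g' }
F has a single production, so nothing to check there.

Conflict found: Predict set conflict for P': { 'g' }
The grammar is NOT LL(1).

Answer: No. Predict set conflict for P': { 'g' }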